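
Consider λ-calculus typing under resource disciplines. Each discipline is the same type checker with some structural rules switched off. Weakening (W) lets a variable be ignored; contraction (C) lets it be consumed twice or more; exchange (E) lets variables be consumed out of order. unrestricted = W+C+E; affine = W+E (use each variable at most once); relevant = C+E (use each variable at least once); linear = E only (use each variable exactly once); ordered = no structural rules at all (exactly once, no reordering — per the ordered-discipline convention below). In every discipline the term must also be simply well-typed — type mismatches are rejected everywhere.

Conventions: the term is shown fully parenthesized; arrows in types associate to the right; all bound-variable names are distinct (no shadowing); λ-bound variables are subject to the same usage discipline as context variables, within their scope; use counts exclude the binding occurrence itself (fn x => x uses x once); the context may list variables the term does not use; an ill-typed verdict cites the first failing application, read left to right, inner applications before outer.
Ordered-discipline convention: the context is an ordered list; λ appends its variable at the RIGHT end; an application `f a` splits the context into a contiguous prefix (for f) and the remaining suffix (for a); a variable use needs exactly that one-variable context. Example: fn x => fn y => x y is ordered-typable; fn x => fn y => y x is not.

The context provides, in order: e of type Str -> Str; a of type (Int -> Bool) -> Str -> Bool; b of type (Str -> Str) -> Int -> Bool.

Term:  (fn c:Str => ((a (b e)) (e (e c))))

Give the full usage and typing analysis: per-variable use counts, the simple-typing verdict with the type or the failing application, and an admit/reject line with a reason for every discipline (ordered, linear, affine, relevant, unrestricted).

usage: e ×3, a ×1, b ×1, c (λ-bound) ×1
uses in reading order: a, b, e, e, e, c
typing: well-typed at Str -> Bool
ordered: ✗, e ×3 used more than once (contraction)
linear: ✗, e ×3 used more than once (contraction)
affine: ✗, e ×3 used more than once (contraction)
relevant: ✓, every one of e, a, b, c appears
unrestricted: ✓, typability at Str -> Bool is all that's needed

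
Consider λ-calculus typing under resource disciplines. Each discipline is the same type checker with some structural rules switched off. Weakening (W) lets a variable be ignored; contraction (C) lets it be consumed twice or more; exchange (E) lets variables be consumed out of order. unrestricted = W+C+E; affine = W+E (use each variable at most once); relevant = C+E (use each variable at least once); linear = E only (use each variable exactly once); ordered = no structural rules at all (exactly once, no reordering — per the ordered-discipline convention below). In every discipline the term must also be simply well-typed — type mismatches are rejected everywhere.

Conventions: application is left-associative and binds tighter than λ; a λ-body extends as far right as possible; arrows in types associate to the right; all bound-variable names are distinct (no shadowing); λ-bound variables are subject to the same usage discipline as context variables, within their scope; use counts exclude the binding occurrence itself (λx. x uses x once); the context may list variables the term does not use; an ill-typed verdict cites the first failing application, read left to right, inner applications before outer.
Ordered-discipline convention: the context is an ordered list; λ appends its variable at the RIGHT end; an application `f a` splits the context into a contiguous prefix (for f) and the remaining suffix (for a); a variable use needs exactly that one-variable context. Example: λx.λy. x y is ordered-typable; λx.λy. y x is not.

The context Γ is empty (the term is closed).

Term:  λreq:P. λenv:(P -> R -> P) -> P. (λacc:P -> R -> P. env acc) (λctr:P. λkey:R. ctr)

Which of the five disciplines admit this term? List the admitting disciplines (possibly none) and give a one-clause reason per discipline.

admitted in: affine, unrestricted
counts: req (bound): 0×; env (bound): 1×; acc (bound): 1×; ctr (bound): 1×; key (bound): 0×
uses in reading order: env, acc, ctr
typing: well-typed — term : P -> ((P -> R -> P) -> P) -> P
ordered: ✗, req, key left unused
linear: ✗, req, key left unused
affine: ✓, at most one use each (req, env, acc, ctr, key)
relevant: ✗, req, key left unused
unrestricted: ✓, typability at P -> ((P -> R -> P) -> P) -> P is all that's needed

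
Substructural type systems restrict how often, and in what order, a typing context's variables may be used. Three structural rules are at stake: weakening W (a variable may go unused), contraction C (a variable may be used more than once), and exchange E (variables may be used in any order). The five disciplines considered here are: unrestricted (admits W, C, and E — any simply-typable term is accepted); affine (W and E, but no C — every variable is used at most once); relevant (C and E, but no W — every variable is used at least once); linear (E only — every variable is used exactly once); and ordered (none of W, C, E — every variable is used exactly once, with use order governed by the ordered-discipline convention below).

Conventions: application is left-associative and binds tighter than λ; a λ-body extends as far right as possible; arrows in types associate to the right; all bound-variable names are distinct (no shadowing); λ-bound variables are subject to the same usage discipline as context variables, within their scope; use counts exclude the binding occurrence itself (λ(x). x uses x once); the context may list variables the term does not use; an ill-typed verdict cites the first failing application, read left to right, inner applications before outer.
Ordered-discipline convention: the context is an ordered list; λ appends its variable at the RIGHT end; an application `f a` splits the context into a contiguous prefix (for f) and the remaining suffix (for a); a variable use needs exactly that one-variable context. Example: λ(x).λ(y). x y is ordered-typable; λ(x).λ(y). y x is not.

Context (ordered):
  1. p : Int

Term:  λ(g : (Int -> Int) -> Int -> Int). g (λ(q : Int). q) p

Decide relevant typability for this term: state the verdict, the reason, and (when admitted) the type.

yes — p, g, q: all used, weakening unneeded; term : ((Int -> Int) -> Int -> Int) -> Int
variable uses: p=1, g (λ-bound)=1, q (λ-bound)=1
use order (left to right): g, q, p
typing: well-typed at ((Int -> Int) -> Int -> Int) -> Int
summary: ordered ✗ | linear ✓ | affine ✓ | relevant ✓ | unrestricted ✓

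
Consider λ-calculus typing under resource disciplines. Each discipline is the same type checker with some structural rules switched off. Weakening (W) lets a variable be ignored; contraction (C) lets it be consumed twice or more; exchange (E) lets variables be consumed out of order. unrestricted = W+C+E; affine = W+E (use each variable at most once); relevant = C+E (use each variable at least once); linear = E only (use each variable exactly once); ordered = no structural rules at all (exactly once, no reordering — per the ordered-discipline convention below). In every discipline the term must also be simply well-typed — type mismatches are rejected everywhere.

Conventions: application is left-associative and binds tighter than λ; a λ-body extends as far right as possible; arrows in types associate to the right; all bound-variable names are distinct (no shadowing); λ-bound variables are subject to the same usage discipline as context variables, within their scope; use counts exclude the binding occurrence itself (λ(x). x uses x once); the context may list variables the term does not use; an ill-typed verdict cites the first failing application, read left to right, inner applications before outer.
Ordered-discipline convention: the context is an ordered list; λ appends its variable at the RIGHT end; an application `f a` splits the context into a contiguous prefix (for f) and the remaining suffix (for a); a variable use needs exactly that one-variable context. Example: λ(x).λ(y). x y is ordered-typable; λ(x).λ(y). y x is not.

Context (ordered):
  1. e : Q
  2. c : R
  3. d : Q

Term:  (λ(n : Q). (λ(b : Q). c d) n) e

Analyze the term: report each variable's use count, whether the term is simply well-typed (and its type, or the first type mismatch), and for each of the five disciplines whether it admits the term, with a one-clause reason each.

variable uses: e=1; c=1; d=1; n [bound]=1; b [bound]=0
use order (left to right): c, d, n, e
typing: ill-typed: applying a non-function (R)
ordered ✗ (a type mismatch blocks all five)
linear ✗ (the type mismatch rejects it)
affine ✗ (not simply typable)
relevant ✗ (fails simple typing)
unrestricted ✗ (a type mismatch blocks all five)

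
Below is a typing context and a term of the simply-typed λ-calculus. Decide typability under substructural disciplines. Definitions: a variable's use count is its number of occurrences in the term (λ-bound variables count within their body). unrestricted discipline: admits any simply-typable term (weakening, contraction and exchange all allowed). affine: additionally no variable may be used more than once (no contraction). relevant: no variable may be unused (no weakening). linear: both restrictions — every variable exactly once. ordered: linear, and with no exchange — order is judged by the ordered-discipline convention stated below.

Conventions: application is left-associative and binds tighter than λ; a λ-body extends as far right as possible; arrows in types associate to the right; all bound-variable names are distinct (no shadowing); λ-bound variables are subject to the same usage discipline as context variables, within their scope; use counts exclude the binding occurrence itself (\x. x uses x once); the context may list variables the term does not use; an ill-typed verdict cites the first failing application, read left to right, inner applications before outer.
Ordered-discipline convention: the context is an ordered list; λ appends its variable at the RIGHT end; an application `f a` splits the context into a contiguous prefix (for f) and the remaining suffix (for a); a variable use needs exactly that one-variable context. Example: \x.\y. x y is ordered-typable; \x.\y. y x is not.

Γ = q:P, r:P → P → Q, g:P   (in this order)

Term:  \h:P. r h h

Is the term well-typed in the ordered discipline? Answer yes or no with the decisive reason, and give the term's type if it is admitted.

no — h ×2 used more than once (contraction); unused: q, g — weakening required
use counts: q=0; r=1; g=0; h [bound]=2
uses in reading order: r, h, h
typing: well-typed — term : P → Q
all disciplines: ordered ✗; linear ✗; affine ✗; relevant ✗; unrestricted ✓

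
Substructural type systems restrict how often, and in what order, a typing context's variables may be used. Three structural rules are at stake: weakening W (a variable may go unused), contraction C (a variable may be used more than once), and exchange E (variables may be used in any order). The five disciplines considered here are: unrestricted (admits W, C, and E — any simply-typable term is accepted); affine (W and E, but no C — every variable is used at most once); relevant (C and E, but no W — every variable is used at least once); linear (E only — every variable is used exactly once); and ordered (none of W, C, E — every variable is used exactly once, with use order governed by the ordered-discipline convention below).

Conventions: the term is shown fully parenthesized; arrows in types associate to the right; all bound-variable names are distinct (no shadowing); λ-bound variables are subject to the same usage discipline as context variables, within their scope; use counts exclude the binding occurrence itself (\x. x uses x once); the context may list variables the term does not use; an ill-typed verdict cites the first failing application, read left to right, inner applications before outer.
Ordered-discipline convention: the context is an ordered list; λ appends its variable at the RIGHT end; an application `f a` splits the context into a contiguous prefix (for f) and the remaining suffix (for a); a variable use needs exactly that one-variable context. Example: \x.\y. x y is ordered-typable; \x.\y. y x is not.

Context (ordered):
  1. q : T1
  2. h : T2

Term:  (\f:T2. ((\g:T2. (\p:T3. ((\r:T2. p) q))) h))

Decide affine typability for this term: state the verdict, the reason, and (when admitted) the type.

no — fails simple typing
variable uses: q ×1, h ×1, f (λ-bound) ×0, g (λ-bound) ×0, p (λ-bound) ×1, r (λ-bound) ×0
uses in reading order: p, q, h
typing: ill-typed: argument of type T1 where T2 is required
summary: ordered ✗ | linear ✗ | affine ✗ | relevant ✗ | unrestricted ✗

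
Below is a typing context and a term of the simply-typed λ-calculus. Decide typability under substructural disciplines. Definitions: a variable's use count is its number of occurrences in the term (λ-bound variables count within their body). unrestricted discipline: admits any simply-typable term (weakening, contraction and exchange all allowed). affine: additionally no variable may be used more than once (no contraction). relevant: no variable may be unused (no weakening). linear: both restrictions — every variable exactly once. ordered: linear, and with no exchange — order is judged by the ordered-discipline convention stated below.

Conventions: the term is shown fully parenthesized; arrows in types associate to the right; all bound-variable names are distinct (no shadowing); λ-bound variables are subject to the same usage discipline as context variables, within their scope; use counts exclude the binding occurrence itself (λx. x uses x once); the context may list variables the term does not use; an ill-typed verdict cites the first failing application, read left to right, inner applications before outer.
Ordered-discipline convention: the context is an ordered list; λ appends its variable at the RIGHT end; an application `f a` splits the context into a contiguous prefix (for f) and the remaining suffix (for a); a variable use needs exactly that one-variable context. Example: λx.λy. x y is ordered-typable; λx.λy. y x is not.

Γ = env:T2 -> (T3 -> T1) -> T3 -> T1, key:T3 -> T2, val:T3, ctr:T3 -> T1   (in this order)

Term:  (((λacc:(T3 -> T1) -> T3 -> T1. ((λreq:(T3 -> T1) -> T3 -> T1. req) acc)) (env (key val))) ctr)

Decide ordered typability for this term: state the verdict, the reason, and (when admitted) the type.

yes — single-use (env, key, val, ctr, acc, req), ordered derivation ok; term : T3 -> T1
variable uses: env ×1, key ×1, val ×1, ctr ×1, acc (bound) ×1, req (bound) ×1
left-to-right use order: req, acc, env, key, val, ctr
typing: the term checks, with type T3 -> T1
all disciplines: ordered ✓ | linear ✓ | affine ✓ | relevant ✓ | unrestricted ✓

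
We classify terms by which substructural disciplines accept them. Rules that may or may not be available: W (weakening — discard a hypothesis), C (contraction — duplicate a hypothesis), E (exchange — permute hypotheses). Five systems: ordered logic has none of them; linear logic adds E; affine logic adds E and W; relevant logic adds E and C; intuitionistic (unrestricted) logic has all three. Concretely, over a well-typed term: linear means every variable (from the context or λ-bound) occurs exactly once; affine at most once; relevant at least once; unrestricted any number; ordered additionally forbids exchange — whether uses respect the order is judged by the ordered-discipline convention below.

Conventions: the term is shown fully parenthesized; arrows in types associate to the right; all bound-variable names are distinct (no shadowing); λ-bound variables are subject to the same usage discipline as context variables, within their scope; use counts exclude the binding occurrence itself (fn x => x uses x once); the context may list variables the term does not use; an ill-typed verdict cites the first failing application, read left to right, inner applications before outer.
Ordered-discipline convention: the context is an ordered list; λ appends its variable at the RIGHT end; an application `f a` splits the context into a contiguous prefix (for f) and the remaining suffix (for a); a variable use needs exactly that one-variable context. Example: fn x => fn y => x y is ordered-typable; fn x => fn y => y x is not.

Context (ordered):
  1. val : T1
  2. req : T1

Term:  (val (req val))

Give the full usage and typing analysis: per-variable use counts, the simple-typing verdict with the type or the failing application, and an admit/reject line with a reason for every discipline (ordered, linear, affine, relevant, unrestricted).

use counts: val ×2, req ×1
use order (left to right): val, req, val
typing: ill-typed: non-function type T1 applied to an argument
ordered: ✗, fails simple typing
linear: ✗, a type mismatch blocks all five
affine: ✗, the type mismatch rejects it
relevant: ✗, not simply typable
unrestricted: ✗, fails simple typing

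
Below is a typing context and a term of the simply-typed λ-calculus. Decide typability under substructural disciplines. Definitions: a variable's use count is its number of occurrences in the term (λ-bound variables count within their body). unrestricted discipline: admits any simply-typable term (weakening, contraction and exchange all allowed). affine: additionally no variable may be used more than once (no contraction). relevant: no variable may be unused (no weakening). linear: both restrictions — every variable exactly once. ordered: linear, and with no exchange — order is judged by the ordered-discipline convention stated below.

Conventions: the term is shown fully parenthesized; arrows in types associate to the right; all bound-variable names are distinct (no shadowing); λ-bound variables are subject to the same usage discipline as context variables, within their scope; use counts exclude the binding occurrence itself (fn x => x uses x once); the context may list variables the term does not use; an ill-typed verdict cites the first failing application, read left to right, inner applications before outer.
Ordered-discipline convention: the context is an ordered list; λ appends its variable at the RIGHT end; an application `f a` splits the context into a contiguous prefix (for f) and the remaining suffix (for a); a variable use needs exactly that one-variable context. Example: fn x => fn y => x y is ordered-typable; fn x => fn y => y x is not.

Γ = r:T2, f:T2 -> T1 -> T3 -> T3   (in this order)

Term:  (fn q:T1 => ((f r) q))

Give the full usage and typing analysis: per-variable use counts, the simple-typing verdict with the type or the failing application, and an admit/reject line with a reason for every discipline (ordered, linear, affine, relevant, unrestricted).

usage: r=1; f=1; q (bound)=1
left-to-right use order: f, r, q
typing: well-typed at T1 -> T3 -> T3
ordered: ✗ — use order f, r, q needs exchange
linear: ✓ — r, f, q: one use apiece
affine: ✓ — at most one use each (r, f, q)
relevant: ✓ — none of r, f, q goes unused
unrestricted: ✓ — type-checks (T1 -> T3 -> T3) and nothing is barred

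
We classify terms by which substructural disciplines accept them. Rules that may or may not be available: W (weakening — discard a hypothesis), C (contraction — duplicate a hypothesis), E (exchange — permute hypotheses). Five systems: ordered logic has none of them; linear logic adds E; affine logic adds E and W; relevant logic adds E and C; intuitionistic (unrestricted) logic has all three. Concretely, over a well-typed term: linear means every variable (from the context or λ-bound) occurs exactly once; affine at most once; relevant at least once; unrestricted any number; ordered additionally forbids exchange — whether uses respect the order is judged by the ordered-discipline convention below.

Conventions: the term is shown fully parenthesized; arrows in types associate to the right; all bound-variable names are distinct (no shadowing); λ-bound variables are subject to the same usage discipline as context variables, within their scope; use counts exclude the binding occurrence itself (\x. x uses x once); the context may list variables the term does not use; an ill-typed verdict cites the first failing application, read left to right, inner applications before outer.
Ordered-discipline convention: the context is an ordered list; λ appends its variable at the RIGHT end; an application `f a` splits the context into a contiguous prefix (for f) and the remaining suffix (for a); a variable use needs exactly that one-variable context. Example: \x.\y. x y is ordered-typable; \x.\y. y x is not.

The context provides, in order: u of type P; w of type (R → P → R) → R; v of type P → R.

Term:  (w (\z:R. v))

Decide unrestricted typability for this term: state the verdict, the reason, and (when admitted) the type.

yes — typability at R is all that's needed; term : R
usage: u: 0; w: 1; v: 1; z [bound]: 0
uses in reading order: w, v
typing: ✓ — R
per-discipline verdicts: ordered ✗ · linear ✗ · affine ✓ · relevant ✗ · unrestricted ✓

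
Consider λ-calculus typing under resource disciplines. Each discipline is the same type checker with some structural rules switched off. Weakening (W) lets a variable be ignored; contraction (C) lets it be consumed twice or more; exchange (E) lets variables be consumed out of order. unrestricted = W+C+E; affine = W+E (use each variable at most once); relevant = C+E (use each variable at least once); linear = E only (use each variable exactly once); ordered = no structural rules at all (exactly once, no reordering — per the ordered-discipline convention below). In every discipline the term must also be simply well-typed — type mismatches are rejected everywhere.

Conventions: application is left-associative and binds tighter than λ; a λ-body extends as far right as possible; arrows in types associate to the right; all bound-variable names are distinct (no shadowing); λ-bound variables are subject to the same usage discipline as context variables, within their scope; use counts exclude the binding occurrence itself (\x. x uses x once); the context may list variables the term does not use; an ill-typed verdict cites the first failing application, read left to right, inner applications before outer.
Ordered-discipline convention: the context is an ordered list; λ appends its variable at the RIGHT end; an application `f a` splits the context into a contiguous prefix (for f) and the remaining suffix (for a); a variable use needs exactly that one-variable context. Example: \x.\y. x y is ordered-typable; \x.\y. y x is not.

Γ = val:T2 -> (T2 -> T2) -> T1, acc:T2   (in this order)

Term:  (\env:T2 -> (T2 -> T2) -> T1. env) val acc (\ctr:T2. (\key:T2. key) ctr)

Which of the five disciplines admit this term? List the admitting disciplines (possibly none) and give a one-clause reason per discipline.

admitted in: ordered, linear, affine, relevant, unrestricted
usage: val=1; acc=1; env [bound]=1; ctr [bound]=1; key [bound]=1
use order (left to right): env, val, acc, key, ctr
typing: ✓ — T1
ordered: ✓, val, acc, env, ctr, key: once each, no exchange needed
linear: ✓, each of val, acc, env, ctr, key used exactly once
affine: ✓, val, acc, env, ctr, key: no repeats, contraction unneeded
relevant: ✓, every one of val, acc, env, ctr, key appears
unrestricted: ✓, well-typed at T1; no restrictions here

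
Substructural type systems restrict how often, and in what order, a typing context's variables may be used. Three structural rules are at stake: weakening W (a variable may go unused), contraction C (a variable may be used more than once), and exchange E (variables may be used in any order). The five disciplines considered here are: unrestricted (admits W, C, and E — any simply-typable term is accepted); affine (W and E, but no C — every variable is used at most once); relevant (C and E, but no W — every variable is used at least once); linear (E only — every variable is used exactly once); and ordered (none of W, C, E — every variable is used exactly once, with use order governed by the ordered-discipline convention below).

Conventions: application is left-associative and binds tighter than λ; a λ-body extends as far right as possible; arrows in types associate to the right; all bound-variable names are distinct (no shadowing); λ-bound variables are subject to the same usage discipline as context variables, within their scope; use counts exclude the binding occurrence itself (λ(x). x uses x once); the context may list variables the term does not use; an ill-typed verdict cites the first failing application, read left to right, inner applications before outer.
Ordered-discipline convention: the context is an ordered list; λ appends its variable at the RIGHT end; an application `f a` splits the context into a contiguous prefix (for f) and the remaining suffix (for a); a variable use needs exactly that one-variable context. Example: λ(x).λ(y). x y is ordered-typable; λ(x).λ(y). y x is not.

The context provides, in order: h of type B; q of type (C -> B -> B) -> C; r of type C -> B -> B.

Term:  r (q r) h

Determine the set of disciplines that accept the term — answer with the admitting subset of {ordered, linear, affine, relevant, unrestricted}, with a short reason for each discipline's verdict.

admitting disciplines: relevant, unrestricted
usage: h=1; q=1; r=2
use order (left to right): r, q, r, h
typing: well-typed at B
ordered: ✗ — needs contraction — r ×2
linear: ✗ — needs contraction — r ×2
affine: ✗ — needs contraction — r ×2
relevant: ✓ — every one of h, q, r appears
unrestricted: ✓ — typability at B is all that's needed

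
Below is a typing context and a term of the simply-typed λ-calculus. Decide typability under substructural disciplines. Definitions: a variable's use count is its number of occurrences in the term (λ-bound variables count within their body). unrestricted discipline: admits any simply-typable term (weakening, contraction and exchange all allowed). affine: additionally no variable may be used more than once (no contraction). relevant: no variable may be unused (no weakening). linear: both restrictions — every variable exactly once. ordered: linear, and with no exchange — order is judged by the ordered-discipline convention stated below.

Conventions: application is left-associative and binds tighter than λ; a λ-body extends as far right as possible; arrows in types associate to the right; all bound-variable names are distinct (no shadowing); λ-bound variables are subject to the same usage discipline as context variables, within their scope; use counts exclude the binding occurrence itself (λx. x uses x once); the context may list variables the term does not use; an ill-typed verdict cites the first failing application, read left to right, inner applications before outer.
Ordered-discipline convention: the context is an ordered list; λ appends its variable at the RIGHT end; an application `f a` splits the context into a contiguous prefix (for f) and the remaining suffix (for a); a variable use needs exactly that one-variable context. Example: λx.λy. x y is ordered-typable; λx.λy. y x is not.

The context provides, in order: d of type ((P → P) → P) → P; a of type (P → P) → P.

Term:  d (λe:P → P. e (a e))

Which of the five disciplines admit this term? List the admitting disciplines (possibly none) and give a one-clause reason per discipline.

accepted by: relevant, unrestricted
usage: d: 1×, a: 1×, e [bound]: 2×
uses in reading order: d, e, a, e
typing: well-typed at P
ordered: ✗ — needs contraction — e ×2
linear: ✗ — needs contraction — e ×2
affine: ✗ — needs contraction — e ×2
relevant: ✓ — none of d, a, e goes unused
unrestricted: ✓ — typability at P is all that's needed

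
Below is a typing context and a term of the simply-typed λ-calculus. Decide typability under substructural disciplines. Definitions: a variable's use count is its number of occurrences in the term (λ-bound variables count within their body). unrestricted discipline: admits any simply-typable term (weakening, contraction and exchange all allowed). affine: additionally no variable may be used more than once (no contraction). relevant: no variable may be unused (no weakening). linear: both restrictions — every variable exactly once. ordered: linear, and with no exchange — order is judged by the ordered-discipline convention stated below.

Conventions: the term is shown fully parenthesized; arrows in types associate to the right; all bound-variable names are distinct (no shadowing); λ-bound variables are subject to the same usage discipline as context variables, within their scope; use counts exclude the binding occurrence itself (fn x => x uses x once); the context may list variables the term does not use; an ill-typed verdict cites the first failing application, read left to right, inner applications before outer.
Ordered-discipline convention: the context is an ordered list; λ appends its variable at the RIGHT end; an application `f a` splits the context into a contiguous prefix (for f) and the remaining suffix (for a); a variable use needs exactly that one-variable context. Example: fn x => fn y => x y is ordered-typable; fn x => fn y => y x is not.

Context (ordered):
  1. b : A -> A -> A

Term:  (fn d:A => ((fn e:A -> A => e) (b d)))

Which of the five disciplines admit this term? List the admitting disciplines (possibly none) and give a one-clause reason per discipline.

admitted in: ordered, linear, affine, relevant, unrestricted
use counts: b=1; d [bound]=1; e [bound]=1
use order (left to right): e, b, d
typing: well-typed — term : A -> A -> A
ordered ✓ (b, d, e: once each, no exchange needed)
linear ✓ (single use per variable (b, d, e))
affine ✓ (none of b, d, e used more than once)
relevant ✓ (at least one use each (b, d, e))
unrestricted ✓ (type-checks (A -> A -> A) and nothing is barred)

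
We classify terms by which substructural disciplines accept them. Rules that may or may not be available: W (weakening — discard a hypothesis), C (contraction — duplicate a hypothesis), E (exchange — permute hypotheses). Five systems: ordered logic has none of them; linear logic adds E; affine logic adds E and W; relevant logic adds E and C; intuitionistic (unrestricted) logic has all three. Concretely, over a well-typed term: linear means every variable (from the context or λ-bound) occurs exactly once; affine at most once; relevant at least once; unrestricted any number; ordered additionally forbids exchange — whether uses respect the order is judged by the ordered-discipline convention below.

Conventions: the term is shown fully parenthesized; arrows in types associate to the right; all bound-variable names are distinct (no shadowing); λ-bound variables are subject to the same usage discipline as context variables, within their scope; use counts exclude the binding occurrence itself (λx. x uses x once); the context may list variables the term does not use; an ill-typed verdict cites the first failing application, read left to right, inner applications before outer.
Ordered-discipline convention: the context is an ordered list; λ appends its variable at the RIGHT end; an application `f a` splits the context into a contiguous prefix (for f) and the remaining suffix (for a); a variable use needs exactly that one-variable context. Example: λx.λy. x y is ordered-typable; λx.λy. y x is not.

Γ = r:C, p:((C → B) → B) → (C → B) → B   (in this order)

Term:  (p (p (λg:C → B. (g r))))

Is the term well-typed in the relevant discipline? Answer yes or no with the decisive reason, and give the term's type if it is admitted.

yes — r, p, g: all used, weakening unneeded; term : (C → B) → B
counts: r: 1×; p: 2×; g [bound]: 1×
order of uses: p, p, g, r
typing: well-typed at (C → B) → B
across the five disciplines: ordered ✗ | linear ✗ | affine ✗ | relevant ✓ | unrestricted ✓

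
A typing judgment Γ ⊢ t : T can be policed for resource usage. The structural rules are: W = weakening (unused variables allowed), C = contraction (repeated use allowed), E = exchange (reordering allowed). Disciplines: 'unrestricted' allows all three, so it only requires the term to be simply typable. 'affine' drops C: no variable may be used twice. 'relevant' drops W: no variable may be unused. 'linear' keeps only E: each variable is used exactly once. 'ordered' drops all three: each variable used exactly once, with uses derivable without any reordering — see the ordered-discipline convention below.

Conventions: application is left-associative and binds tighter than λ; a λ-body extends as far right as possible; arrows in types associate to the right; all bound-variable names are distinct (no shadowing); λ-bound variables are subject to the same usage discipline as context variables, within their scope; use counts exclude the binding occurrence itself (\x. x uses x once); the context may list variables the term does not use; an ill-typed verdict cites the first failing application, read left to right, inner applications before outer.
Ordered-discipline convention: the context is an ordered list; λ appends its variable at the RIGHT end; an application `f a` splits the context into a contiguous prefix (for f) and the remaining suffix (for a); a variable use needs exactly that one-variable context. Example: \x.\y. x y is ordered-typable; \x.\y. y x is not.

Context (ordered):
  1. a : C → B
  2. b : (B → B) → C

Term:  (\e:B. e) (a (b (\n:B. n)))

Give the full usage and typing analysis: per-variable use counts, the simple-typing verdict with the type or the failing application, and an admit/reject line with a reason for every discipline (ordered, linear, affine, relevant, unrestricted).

use counts: a=1; b=1; e [bound]=1; n [bound]=1
order of uses: e, a, b, n
typing: well-typed — term : B
ordered: ✓ — one use each (a, b, e, n); ordered split holds
linear: ✓ — each of a, b, e, n used exactly once
affine: ✓ — no duplicate uses among a, b, e, n
relevant: ✓ — none of a, b, e, n goes unused
unrestricted: ✓ — well-typed at B; no restrictions here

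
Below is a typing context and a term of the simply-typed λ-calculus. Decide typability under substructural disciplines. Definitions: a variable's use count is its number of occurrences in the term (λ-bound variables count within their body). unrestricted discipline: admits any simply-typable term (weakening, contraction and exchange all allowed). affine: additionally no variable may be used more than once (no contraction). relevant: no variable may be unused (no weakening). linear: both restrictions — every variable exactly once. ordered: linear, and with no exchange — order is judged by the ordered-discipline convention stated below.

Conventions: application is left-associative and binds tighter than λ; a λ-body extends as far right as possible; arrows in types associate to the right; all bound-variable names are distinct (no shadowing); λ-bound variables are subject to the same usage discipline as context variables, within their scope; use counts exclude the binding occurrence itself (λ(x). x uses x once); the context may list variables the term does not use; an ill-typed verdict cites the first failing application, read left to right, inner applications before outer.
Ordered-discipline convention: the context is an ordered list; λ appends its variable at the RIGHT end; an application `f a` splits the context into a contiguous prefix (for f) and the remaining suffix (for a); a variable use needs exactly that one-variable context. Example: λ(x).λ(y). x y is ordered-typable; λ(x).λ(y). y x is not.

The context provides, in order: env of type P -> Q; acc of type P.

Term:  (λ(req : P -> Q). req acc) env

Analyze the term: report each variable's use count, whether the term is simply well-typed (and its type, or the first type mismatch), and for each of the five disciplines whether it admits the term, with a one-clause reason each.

usage: env=1, acc=1, req [bound]=1
uses in reading order: req, acc, env
typing: well-typed at Q
ordered: ✗, needs exchange: uses follow req, acc, env
linear: ✓, exactly-once usage across env, acc, req
affine: ✓, at most one use each (env, acc, req)
relevant: ✓, at least one use each (env, acc, req)
unrestricted: ✓, well-typed at Q; no restrictions here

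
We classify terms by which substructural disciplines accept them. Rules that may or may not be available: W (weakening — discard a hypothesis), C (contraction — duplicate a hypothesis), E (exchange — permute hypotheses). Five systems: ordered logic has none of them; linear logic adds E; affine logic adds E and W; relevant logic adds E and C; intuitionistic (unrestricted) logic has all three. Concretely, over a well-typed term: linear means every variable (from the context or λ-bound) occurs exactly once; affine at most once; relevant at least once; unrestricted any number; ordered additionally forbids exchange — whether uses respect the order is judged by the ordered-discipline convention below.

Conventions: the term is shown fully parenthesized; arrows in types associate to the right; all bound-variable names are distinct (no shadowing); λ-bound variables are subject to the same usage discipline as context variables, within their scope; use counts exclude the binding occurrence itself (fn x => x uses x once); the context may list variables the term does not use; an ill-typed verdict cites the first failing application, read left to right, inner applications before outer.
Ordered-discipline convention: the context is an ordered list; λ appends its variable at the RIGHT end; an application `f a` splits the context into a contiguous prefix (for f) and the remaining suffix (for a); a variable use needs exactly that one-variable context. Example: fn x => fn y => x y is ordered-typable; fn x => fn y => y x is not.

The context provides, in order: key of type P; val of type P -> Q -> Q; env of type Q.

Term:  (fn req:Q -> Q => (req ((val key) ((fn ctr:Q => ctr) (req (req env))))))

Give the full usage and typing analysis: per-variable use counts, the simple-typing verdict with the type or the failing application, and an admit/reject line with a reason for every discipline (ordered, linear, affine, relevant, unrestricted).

use counts: key: 1×, val: 1×, env: 1×, req (λ-bound): 3×, ctr (λ-bound): 1×
uses in reading order: req, val, key, ctr, req, req, env
typing: the term checks, with type (Q -> Q) -> Q
ordered ✗ (repeated use of req ×3)
linear ✗ (repeated use of req ×3)
affine ✗ (repeated use of req ×3)
relevant ✓ (none of key, val, env, req, ctr goes unused)
unrestricted ✓ (type-checks ((Q -> Q) -> Q) and nothing is barred)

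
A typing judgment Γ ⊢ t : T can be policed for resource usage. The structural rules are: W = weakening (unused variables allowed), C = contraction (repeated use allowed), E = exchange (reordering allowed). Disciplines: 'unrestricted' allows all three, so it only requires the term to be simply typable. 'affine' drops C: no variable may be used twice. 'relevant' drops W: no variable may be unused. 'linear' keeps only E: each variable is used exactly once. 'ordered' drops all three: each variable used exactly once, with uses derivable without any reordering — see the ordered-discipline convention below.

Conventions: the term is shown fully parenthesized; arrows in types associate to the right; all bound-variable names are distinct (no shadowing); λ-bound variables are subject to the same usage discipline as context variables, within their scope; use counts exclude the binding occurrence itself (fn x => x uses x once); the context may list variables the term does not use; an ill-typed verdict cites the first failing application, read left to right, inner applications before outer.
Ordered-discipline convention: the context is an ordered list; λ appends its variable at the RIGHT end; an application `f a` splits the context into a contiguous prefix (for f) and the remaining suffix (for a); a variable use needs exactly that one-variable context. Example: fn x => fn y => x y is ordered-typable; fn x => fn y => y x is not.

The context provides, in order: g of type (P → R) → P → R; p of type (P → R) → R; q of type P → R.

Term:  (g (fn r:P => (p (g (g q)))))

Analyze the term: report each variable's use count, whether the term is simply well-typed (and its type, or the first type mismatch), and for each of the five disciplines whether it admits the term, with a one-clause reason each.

counts: g: 3; p: 1; q: 1; r (bound): 0
order of uses: g, p, g, g, q
typing: well-typed — term : P → R
ordered: ✗ — needs contraction — g ×3; r never used (weakening)
linear: ✗ — needs contraction — g ×3; r never used (weakening)
affine: ✗ — needs contraction — g ×3
relevant: ✗ — r never used (weakening)
unrestricted: ✓ — well-typed at P → R; no restrictions here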